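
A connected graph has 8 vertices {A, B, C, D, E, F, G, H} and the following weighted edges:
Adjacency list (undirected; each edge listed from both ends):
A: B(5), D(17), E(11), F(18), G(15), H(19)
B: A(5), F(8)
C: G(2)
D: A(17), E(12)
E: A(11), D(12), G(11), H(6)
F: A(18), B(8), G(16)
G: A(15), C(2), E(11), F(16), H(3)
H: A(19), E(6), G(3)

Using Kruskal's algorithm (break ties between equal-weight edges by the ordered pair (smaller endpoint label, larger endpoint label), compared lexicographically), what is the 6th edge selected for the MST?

A-E

Kruskal: consider edges lightest-first.
C—G (2): add — endpoints in different components.
G—H (3): add — endpoints in different components.
A—B (5): add — endpoints in different components.
E—H (6): add — endpoints in different components.
B—F (8): add — endpoints in different components.
A—E (11): add — endpoints in different components.
E—G (11): skip — E and G already connected.
D—E (12): add — endpoints in different components.
The 6th edge added is A—E.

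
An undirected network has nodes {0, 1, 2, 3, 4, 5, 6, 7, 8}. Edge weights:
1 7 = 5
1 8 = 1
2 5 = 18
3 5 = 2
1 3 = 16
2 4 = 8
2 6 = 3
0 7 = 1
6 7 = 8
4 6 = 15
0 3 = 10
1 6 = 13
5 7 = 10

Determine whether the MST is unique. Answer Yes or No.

Kruskal: consider edges lightest-first.
0 7 (1): add — endpoints in different components.
1 8 (1): add — endpoints in different components.
3 5 (2): add — endpoints in different components.
2 6 (3): add — endpoints in different components.
1 7 (5): add — endpoints in different components.
2 4 (8): add — endpoints in different components.
6 7 (8): add — endpoints in different components.
0 3 (10): add — endpoints in different components.
Non-tree edge 5 7 has weight 10, equal to the heaviest edge on its tree cycle — swapping gives another MST of the same weight. Not unique.

No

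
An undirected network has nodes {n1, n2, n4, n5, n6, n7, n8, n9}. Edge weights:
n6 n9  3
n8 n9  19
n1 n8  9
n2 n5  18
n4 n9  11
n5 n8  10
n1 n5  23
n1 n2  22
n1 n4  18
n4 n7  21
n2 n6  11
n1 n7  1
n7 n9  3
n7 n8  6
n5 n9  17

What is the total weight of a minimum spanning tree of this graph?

Sort edges by weight, then run Kruskal:
n1 n7 (1): add — endpoints in different components.
n6 n9 (3): add — endpoints in different components.
n7 n9 (3): add — endpoints in different components.
n7 n8 (6): add — endpoints in different components.
n1 n8 (9): skip — n8 and n1 already connected.
n5 n8 (10): add — endpoints in different components.
n2 n6 (11): add — endpoints in different components.
n4 n9 (11): add — endpoints in different components.
MST edges: n1 n7, n6 n9, n7 n9, n7 n8, n5 n8, n2 n6, n4 n9; total weight 1+3+3+6+10+11+11 = 45.

45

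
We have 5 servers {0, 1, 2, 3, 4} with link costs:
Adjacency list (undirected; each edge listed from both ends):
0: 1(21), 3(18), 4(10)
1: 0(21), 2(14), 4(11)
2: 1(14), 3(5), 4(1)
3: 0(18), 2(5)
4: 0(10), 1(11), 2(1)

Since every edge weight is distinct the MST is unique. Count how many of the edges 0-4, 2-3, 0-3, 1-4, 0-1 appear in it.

Kruskal's algorithm — process edges by increasing weight (ties by edge label):
2-4 (1): add — endpoints in different components.
2-3 (5): add — endpoints in different components.
0-4 (10): add — endpoints in different components.
1-4 (11): add — endpoints in different components.
MST edge set: {2-4, 2-3, 0-4, 1-4}.
Of the listed edges, {0-4, 2-3, 1-4} are in the MST → 3.

3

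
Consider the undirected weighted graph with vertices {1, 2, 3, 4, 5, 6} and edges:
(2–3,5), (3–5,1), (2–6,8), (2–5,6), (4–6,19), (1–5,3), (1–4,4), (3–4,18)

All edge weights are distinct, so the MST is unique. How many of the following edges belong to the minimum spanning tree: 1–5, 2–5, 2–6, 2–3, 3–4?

3

Kruskal: consider edges lightest-first.
3–5 (1): add. Components now {1} {2} {3,5} {4} {6}
1–5 (3): add. Components now {1,3,5} {2} {4} {6}
1–4 (4): add. Components now {1,3,4,5} {2} {6}
2–3 (5): add. Components now {1,2,3,4,5} {6}
2–5 (6): skip — 2 and 5 already connected.
2–6 (8): add. Components now {1,2,3,4,5,6}
MST edge set: {3–5, 1–5, 1–4, 2–3, 2–6}.
Of the listed edges, {1–5, 2–6, 2–3} are in the MST → 3.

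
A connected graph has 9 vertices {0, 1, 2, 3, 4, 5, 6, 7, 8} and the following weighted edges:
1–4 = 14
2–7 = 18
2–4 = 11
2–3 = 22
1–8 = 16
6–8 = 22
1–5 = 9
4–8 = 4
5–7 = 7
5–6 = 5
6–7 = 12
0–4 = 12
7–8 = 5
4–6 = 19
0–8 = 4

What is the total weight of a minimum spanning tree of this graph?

Grow the tree from 0 using Prim:
Step 1: cheapest edge leaving the tree is 0–8 (4); add 8.
Step 2: cheapest edge leaving the tree is 4–8 (4); add 4.
Step 3: cheapest edge leaving the tree is 7–8 (5); add 7.
Step 4: cheapest edge leaving the tree is 5–7 (7); add 5.
Step 5: cheapest edge leaving the tree is 5–6 (5); add 6.
Step 6: cheapest edge leaving the tree is 1–5 (9); add 1.
Step 7: cheapest edge leaving the tree is 2–4 (11); add 2.
Step 8: cheapest edge leaving the tree is 2–3 (22); add 3.
MST edges: 0–8, 4–8, 7–8, 5–7, 5–6, 1–5, 2–4, 2–3; total weight 4+4+5+7+5+9+11+22 = 67.

67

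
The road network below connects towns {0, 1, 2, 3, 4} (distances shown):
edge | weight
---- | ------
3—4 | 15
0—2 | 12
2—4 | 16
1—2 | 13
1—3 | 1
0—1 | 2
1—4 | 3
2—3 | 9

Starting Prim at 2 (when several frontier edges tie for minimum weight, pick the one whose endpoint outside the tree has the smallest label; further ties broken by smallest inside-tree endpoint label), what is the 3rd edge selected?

Prim, starting at 2.
Step 1: cheapest edge leaving the tree is 2—3 (9); add 3.
Step 2: cheapest edge leaving the tree is 1—3 (1); add 1.
Step 3: cheapest edge leaving the tree is 0—1 (2); add 0.
Step 4: cheapest edge leaving the tree is 1—4 (3); add 4.
The 3rd edge added is 0—1.

0-1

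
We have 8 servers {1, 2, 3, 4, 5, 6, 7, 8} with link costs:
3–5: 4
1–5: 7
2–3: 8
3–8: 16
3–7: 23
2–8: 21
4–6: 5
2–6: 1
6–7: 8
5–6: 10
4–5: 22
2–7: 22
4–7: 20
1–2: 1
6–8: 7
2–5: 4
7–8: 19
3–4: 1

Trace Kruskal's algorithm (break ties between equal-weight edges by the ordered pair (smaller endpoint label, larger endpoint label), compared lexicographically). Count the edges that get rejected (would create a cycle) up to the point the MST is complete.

3

Kruskal's algorithm — process edges by increasing weight (ties by edge label):
1–2 (1): add — endpoints in different components.
2–6 (1): add — endpoints in different components.
3–4 (1): add — endpoints in different components.
2–5 (4): add — endpoints in different components.
3–5 (4): add — endpoints in different components.
4–6 (5): skip — 4 and 6 already connected.
1–5 (7): skip — 1 and 5 already connected.
6–8 (7): add — endpoints in different components.
2–3 (8): skip — 2 and 3 already connected.
6–7 (8): add — endpoints in different components.
Edges rejected before the tree was complete: 3.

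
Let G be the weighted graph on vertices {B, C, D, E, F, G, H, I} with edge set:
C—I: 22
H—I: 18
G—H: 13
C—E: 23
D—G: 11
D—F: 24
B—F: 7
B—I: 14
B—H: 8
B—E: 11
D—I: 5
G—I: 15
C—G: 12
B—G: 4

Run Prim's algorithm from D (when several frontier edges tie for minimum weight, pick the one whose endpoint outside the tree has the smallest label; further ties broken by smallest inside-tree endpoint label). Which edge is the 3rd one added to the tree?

Prim, starting at D.
Step 1: cheapest edge leaving the tree is D—I (5); add I.
Step 2: cheapest edge leaving the tree is D—G (11); add G.
Step 3: cheapest edge leaving the tree is B—G (4); add B.
Step 4: cheapest edge leaving the tree is B—F (7); add F.
Step 5: cheapest edge leaving the tree is B—H (8); add H.
Step 6: cheapest edge leaving the tree is B—E (11); add E.
Step 7: cheapest edge leaving the tree is C—G (12); add C.
The 3rd edge added is B—G.

B-G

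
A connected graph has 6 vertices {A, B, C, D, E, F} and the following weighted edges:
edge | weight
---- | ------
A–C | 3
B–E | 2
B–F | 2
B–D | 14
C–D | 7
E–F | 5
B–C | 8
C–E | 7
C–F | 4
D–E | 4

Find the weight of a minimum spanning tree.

Prim, starting at C.
Step 1: frontier [A–C 3, C–F 4, C–D 7, C–E 7, B–C 8] → take A–C (3); add A.
Step 2: frontier [C–F 4, C–D 7, C–E 7, B–C 8] → take C–F (4); add F.
Step 3: frontier [C–D 7, C–E 7, B–C 8, B–F 2, E–F 5] → take B–F (2); add B.
Step 4: frontier [B–E 2, B–D 14, C–D 7, C–E 7, E–F 5] → take B–E (2); add E.
Step 5: frontier [B–D 14, C–D 7, D–E 4] → take D–E (4); add D.
MST edges: A–C, C–F, B–F, B–E, D–E; total weight 3+4+2+2+4 = 15.

15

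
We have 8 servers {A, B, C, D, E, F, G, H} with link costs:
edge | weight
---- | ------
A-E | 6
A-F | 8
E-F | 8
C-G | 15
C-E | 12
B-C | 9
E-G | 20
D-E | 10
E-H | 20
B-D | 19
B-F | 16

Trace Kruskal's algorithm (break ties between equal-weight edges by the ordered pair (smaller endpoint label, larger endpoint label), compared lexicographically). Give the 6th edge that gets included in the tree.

C-G

Kruskal: consider edges lightest-first.
A-E (6): add — endpoints in different components.
A-F (8): add — endpoints in different components.
E-F (8): skip — E and F already connected.
B-C (9): add — endpoints in different components.
D-E (10): add — endpoints in different components.
C-E (12): add — endpoints in different components.
C-G (15): add — endpoints in different components.
B-F (16): skip — B and F already connected.
B-D (19): skip — B and D already connected.
E-G (20): skip — E and G already connected.
E-H (20): add — endpoints in different components.
The 6th edge added is C-G.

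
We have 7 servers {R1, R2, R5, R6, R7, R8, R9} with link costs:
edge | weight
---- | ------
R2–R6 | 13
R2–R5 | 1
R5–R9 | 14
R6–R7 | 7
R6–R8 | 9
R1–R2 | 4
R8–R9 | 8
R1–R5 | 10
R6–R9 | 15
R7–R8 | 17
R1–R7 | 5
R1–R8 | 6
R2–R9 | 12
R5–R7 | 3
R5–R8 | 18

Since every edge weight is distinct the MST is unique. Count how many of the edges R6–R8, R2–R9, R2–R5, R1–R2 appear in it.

Kruskal's algorithm — process edges by increasing weight (ties by edge label):
R2–R5 (1): add. Components now {R9} {R8} {R1} {R6} {R2,R5} {R7}
R5–R7 (3): add. Components now {R9} {R8} {R1} {R6} {R2,R5,R7}
R1–R2 (4): add. Components now {R9} {R8} {R1,R2,R5,R7} {R6}
R1–R7 (5): skip — R1 and R7 already connected.
R1–R8 (6): add. Components now {R9} {R1,R2,R5,R7,R8} {R6}
R6–R7 (7): add. Components now {R9} {R1,R2,R5,R6,R7,R8}
R8–R9 (8): add. Components now {R1,R2,R5,R6,R7,R8,R9}
MST edge set: {R2–R5, R5–R7, R1–R2, R1–R8, R6–R7, R8–R9}.
Of the listed edges, {R2–R5, R1–R2} are in the MST → 2.

2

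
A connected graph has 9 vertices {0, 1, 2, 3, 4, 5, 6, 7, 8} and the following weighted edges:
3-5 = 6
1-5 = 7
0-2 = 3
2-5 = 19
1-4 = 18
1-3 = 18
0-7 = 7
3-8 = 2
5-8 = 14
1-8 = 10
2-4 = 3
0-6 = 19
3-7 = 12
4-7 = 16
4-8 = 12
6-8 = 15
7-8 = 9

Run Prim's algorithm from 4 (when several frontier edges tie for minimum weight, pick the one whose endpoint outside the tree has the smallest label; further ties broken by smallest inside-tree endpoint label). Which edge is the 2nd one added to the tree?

Grow the tree from 4 using Prim:
Step 1: cheapest edge leaving the tree is 2-4 (3); add 2.
Step 2: cheapest edge leaving the tree is 0-2 (3); add 0.
Step 3: cheapest edge leaving the tree is 0-7 (7); add 7.
Step 4: cheapest edge leaving the tree is 7-8 (9); add 8.
Step 5: cheapest edge leaving the tree is 3-8 (2); add 3.
Step 6: cheapest edge leaving the tree is 3-5 (6); add 5.
Step 7: cheapest edge leaving the tree is 1-5 (7); add 1.
Step 8: cheapest edge leaving the tree is 6-8 (15); add 6.
The 2nd edge added is 0-2.

0-2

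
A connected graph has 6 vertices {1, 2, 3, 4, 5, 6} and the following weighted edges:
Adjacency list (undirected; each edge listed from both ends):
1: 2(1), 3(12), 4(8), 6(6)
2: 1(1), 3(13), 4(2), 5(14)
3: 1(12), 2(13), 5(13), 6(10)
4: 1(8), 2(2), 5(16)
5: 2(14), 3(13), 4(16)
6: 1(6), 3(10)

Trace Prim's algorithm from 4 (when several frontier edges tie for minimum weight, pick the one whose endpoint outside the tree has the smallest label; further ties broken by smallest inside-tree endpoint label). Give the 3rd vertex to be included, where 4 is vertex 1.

Grow the tree from 4 using Prim:
Step 1: frontier [2–4 2, 1–4 8, 4–5 16] → take 2–4 (2); add 2.
Step 2: frontier [1–2 1, 2–3 13, 2–5 14, 1–4 8, 4–5 16] → take 1–2 (1); add 1.
Step 3: frontier [1–6 6, 1–3 12, 2–3 13, 2–5 14, 4–5 16] → take 1–6 (6); add 6.
Step 4: frontier [1–3 12, 2–3 13, 2–5 14, 4–5 16, 3–6 10] → take 3–6 (10); add 3.
Step 5: frontier [2–5 14, 3–5 13, 4–5 16] → take 3–5 (13); add 5.
Vertex order: 4, 2, 1, 6, 3, 5. The 3rd vertex is 1.

1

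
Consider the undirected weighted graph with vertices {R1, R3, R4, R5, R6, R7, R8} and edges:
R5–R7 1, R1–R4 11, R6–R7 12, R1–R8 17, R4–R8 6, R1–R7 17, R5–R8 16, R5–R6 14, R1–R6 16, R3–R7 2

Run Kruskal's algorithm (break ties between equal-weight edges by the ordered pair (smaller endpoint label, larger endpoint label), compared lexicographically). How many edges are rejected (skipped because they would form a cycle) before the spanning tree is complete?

1

Kruskal: consider edges lightest-first.
R5–R7 (1): add — endpoints in different components.
R3–R7 (2): add — endpoints in different components.
R4–R8 (6): add — endpoints in different components.
R1–R4 (11): add — endpoints in different components.
R6–R7 (12): add — endpoints in different components.
R5–R6 (14): skip — R5 and R6 already connected.
R1–R6 (16): add — endpoints in different components.
Edges rejected before the tree was complete: 1.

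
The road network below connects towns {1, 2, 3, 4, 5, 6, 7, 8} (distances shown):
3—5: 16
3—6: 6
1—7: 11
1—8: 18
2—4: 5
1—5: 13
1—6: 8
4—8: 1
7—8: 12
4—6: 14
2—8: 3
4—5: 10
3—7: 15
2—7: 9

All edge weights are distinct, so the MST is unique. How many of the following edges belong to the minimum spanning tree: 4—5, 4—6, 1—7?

Sort edges by weight, then run Kruskal:
4—8 (1): add — endpoints in different components.
2—8 (3): add — endpoints in different components.
2—4 (5): skip — 2 and 4 already connected.
3—6 (6): add — endpoints in different components.
1—6 (8): add — endpoints in different components.
2—7 (9): add — endpoints in different components.
4—5 (10): add — endpoints in different components.
1—7 (11): add — endpoints in different components.
MST edge set: {4—8, 2—8, 3—6, 1—6, 2—7, 4—5, 1—7}.
Of the listed edges, {4—5, 1—7} are in the MST → 2.

2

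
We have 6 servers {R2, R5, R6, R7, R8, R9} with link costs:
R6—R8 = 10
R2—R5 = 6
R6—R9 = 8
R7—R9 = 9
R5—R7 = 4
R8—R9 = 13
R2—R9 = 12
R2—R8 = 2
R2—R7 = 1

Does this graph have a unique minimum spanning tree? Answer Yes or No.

Yes

Kruskal's algorithm — process edges by increasing weight (ties by edge label):
R2—R7 (1): add — endpoints in different components.
R2—R8 (2): add — endpoints in different components.
R5—R7 (4): add — endpoints in different components.
R2—R5 (6): skip — R2 and R5 already connected.
R6—R9 (8): add — endpoints in different components.
R7—R9 (9): add — endpoints in different components.
Every non-tree edge has weight strictly greater than the heaviest edge on the tree path between its endpoints, so the MST is unique.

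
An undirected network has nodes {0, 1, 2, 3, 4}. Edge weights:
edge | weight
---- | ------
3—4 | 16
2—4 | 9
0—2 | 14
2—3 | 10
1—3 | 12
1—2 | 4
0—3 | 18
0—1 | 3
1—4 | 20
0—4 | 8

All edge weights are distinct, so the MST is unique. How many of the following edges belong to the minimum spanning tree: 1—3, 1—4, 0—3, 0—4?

Sort edges by weight, then run Kruskal:
0—1 (3): add. Components now {0,1} {2} {3} {4}
1—2 (4): add. Components now {0,1,2} {3} {4}
0—4 (8): add. Components now {0,1,2,4} {3}
2—4 (9): skip — 2 and 4 already connected.
2—3 (10): add. Components now {0,1,2,3,4}
MST edge set: {0—1, 1—2, 0—4, 2—3}.
Of the listed edges, {0—4} are in the MST → 1.

1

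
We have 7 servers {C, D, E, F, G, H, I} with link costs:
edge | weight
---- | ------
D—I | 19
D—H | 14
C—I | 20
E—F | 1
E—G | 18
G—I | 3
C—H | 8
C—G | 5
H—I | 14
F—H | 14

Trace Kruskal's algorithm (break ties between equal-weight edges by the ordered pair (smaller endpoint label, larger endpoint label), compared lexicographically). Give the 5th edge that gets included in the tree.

D-H

Kruskal's algorithm — process edges by increasing weight (ties by edge label):
E—F (1): add. Components now {C} {D} {E,F} {G} {H} {I}
G—I (3): add. Components now {C} {D} {E,F} {G,I} {H}
C—G (5): add. Components now {C,G,I} {D} {E,F} {H}
C—H (8): add. Components now {C,G,H,I} {D} {E,F}
D—H (14): add. Components now {C,D,G,H,I} {E,F}
F—H (14): add. Components now {C,D,E,F,G,H,I}
The 5th edge added is D—H.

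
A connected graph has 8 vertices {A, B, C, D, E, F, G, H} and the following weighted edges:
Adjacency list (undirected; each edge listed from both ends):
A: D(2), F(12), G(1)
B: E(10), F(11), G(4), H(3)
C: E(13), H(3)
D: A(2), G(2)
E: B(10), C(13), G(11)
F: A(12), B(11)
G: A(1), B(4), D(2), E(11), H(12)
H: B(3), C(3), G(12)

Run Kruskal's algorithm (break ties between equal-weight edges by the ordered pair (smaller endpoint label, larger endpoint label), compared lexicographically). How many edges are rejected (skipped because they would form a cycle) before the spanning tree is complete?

1

Sort edges by weight, then run Kruskal:
A–G (1): add — endpoints in different components.
A–D (2): add — endpoints in different components.
D–G (2): skip — D and G already connected.
B–H (3): add — endpoints in different components.
C–H (3): add — endpoints in different components.
B–G (4): add — endpoints in different components.
B–E (10): add — endpoints in different components.
B–F (11): add — endpoints in different components.
Edges rejected before the tree was complete: 1.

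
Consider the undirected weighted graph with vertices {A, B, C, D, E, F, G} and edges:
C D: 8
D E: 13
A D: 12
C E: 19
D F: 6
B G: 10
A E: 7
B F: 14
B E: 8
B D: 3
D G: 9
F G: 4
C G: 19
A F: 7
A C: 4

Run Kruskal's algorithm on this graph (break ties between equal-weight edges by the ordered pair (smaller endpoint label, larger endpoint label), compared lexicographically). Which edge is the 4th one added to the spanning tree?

D-F

Kruskal: consider edges lightest-first.
B D (3): add. Components now {A} {B,D} {C} {E} {F} {G}
A C (4): add. Components now {A,C} {B,D} {E} {F} {G}
F G (4): add. Components now {A,C} {B,D} {E} {F,G}
D F (6): add. Components now {A,C} {B,D,F,G} {E}
A E (7): add. Components now {A,C,E} {B,D,F,G}
A F (7): add. Components now {A,B,C,D,E,F,G}
The 4th edge added is D F.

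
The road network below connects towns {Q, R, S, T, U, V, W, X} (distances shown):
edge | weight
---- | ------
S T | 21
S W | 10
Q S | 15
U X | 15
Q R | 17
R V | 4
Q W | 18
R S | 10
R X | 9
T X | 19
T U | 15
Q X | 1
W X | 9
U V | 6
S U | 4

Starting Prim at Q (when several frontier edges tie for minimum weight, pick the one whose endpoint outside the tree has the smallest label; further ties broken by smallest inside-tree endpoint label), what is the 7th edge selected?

Prim, starting at Q.
Step 1: cheapest edge leaving the tree is Q X (1); add X.
Step 2: cheapest edge leaving the tree is R X (9); add R.
Step 3: cheapest edge leaving the tree is R V (4); add V.
Step 4: cheapest edge leaving the tree is U V (6); add U.
Step 5: cheapest edge leaving the tree is S U (4); add S.
Step 6: cheapest edge leaving the tree is W X (9); add W.
Step 7: cheapest edge leaving the tree is T U (15); add T.
The 7th edge added is T U.

T-U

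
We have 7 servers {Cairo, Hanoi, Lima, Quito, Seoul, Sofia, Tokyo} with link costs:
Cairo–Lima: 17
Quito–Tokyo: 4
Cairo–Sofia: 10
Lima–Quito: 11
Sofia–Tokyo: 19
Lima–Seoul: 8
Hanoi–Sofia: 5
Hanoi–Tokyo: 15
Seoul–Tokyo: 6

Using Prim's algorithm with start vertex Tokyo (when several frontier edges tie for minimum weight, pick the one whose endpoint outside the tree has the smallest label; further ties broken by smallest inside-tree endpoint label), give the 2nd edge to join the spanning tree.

Seoul-Tokyo

Prim, starting at Tokyo.
Step 1: frontier [Quito–Tokyo 4, Seoul–Tokyo 6, Hanoi–Tokyo 15, Sofia–Tokyo 19] → take Quito–Tokyo (4); add Quito.
Step 2: frontier [Lima–Quito 11, Seoul–Tokyo 6, Hanoi–Tokyo 15, Sofia–Tokyo 19] → take Seoul–Tokyo (6); add Seoul.
Step 3: frontier [Lima–Quito 11, Lima–Seoul 8, Hanoi–Tokyo 15, Sofia–Tokyo 19] → take Lima–Seoul (8); add Lima.
Step 4: frontier [Cairo–Lima 17, Hanoi–Tokyo 15, Sofia–Tokyo 19] → take Hanoi–Tokyo (15); add Hanoi.
Step 5: frontier [Hanoi–Sofia 5, Cairo–Lima 17, Sofia–Tokyo 19] → take Hanoi–Sofia (5); add Sofia.
Step 6: frontier [Cairo–Lima 17, Cairo–Sofia 10] → take Cairo–Sofia (10); add Cairo.
The 2nd edge added is Seoul–Tokyo.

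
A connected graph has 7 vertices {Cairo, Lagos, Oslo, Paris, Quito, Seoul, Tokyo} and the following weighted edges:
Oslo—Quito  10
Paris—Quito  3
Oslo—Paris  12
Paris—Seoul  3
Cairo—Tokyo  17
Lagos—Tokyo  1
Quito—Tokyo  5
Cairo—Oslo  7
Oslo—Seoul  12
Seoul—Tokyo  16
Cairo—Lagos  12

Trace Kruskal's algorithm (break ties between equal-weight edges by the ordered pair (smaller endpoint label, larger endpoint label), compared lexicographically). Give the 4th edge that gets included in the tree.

Kruskal's algorithm — process edges by increasing weight (ties by edge label):
Lagos—Tokyo (1): add — endpoints in different components.
Paris—Quito (3): add — endpoints in different components.
Paris—Seoul (3): add — endpoints in different components.
Quito—Tokyo (5): add — endpoints in different components.
Cairo—Oslo (7): add — endpoints in different components.
Oslo—Quito (10): add — endpoints in different components.
The 4th edge added is Quito—Tokyo.

Quito-Tokyo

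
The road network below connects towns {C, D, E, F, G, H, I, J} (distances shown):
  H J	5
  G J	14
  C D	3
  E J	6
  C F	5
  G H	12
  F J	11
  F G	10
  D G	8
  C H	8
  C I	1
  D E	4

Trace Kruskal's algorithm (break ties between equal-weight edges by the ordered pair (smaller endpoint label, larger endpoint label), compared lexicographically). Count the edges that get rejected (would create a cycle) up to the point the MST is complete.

Sort edges by weight, then run Kruskal:
C I (1): add — endpoints in different components.
C D (3): add — endpoints in different components.
D E (4): add — endpoints in different components.
C F (5): add — endpoints in different components.
H J (5): add — endpoints in different components.
E J (6): add — endpoints in different components.
C H (8): skip — C and H already connected.
D G (8): add — endpoints in different components.
Edges rejected before the tree was complete: 1.

1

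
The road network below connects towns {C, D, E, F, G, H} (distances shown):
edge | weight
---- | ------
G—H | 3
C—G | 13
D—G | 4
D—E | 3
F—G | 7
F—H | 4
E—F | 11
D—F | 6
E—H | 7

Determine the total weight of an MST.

27

Kruskal's algorithm — process edges by increasing weight (ties by edge label):
D—E (3): add — endpoints in different components.
G—H (3): add — endpoints in different components.
D—G (4): add — endpoints in different components.
F—H (4): add — endpoints in different components.
D—F (6): skip — D and F already connected.
E—H (7): skip — E and H already connected.
F—G (7): skip — F and G already connected.
E—F (11): skip — E and F already connected.
C—G (13): add — endpoints in different components.
MST edges: D—E, G—H, D—G, F—H, C—G; total weight 3+3+4+4+13 = 27.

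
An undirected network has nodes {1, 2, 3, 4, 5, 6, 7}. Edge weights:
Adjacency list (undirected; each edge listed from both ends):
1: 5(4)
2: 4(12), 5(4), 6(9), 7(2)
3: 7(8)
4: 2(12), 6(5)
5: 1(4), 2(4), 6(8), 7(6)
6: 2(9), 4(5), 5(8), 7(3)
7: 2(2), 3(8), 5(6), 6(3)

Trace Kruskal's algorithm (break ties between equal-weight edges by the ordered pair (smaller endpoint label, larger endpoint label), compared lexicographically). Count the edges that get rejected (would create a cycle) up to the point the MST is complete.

Sort edges by weight, then run Kruskal:
2-7 (2): add. Components now {1} {2,7} {3} {4} {5} {6}
6-7 (3): add. Components now {1} {2,6,7} {3} {4} {5}
1-5 (4): add. Components now {1,5} {2,6,7} {3} {4}
2-5 (4): add. Components now {1,2,5,6,7} {3} {4}
4-6 (5): add. Components now {1,2,4,5,6,7} {3}
5-7 (6): skip — 5 and 7 already connected.
3-7 (8): add. Components now {1,2,3,4,5,6,7}
Edges rejected before the tree was complete: 1.

1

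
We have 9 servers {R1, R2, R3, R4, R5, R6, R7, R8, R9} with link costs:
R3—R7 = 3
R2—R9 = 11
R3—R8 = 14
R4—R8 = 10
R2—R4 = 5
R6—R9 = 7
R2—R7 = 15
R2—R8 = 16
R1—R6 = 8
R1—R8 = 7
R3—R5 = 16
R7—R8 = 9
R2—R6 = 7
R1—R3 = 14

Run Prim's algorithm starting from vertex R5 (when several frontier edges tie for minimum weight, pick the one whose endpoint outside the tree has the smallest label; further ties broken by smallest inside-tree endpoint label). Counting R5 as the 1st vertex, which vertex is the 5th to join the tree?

Prim, starting at R5.
Step 1: frontier [R3—R5 16] → take R3—R5 (16); add R3.
Step 2: frontier [R3—R7 3, R1—R3 14, R3—R8 14] → take R3—R7 (3); add R7.
Step 3: frontier [R1—R3 14, R3—R8 14, R7—R8 9, R2—R7 15] → take R7—R8 (9); add R8.
Step 4: frontier [R1—R3 14, R2—R7 15, R1—R8 7, R4—R8 10, R2—R8 16] → take R1—R8 (7); add R1.
Step 5: frontier [R1—R6 8, R2—R7 15, R4—R8 10, R2—R8 16] → take R1—R6 (8); add R6.
Step 6: frontier [R2—R6 7, R6—R9 7, R2—R7 15, R4—R8 10, R2—R8 16] → take R2—R6 (7); add R2.
Step 7: frontier [R2—R4 5, R2—R9 11, R6—R9 7, R4—R8 10] → take R2—R4 (5); add R4.
Step 8: frontier [R2—R9 11, R6—R9 7] → take R6—R9 (7); add R9.
Vertex order: R5, R3, R7, R8, R1, R6, R2, R4, R9. The 5th vertex is R1.

R1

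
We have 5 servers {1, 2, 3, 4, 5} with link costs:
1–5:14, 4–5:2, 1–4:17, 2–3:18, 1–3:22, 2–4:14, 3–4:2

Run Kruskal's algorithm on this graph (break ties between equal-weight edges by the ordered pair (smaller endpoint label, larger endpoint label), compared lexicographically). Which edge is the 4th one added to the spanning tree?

2-4

Sort edges by weight, then run Kruskal:
3–4 (2): add — endpoints in different components.
4–5 (2): add — endpoints in different components.
1–5 (14): add — endpoints in different components.
2–4 (14): add — endpoints in different components.
The 4th edge added is 2–4.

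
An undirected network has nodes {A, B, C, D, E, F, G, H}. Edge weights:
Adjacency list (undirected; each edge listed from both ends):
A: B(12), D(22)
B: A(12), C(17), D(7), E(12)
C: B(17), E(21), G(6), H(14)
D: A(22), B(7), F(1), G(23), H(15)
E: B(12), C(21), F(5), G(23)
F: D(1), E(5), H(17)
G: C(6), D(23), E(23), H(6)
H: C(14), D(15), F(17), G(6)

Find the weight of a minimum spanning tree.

52

Sort edges by weight, then run Kruskal:
D—F (1): add — endpoints in different components.
E—F (5): add — endpoints in different components.
C—G (6): add — endpoints in different components.
G—H (6): add — endpoints in different components.
B—D (7): add — endpoints in different components.
A—B (12): add — endpoints in different components.
B—E (12): skip — B and E already connected.
C—H (14): skip — C and H already connected.
D—H (15): add — endpoints in different components.
MST edges: D—F, E—F, C—G, G—H, B—D, A—B, D—H; total weight 1+5+6+6+7+12+15 = 52.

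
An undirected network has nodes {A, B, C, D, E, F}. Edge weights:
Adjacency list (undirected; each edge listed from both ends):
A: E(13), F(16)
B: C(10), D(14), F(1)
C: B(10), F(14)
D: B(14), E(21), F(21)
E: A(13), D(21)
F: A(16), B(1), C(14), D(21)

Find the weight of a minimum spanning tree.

Kruskal: consider edges lightest-first.
B-F (1): add. Components now {A} {B,F} {C} {D} {E}
B-C (10): add. Components now {A} {B,C,F} {D} {E}
A-E (13): add. Components now {A,E} {B,C,F} {D}
B-D (14): add. Components now {A,E} {B,C,D,F}
C-F (14): skip — C and F already connected.
A-F (16): add. Components now {A,B,C,D,E,F}
MST edges: B-F, B-C, A-E, B-D, A-F; total weight 1+10+13+14+16 = 54.

54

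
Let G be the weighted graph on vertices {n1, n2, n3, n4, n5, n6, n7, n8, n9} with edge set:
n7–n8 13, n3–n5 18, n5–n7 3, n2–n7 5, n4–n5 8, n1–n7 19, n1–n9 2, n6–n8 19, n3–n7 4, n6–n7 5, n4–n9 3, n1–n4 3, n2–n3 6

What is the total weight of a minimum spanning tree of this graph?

43

Prim's algorithm from n5:
Step 1: cheapest edge leaving the tree is n5–n7 (3); add n7.
Step 2: cheapest edge leaving the tree is n3–n7 (4); add n3.
Step 3: cheapest edge leaving the tree is n2–n7 (5); add n2.
Step 4: cheapest edge leaving the tree is n6–n7 (5); add n6.
Step 5: cheapest edge leaving the tree is n4–n5 (8); add n4.
Step 6: cheapest edge leaving the tree is n1–n4 (3); add n1.
Step 7: cheapest edge leaving the tree is n1–n9 (2); add n9.
Step 8: cheapest edge leaving the tree is n7–n8 (13); add n8.
MST edges: n5–n7, n3–n7, n2–n7, n6–n7, n4–n5, n1–n4, n1–n9, n7–n8; total weight 3+4+5+5+8+3+2+13 = 43.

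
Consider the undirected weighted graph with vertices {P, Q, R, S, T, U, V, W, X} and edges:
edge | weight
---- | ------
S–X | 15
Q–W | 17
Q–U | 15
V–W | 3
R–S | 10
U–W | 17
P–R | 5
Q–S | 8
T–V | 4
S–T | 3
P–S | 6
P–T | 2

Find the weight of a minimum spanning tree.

55

Prim's algorithm from V:
Step 1: frontier [V–W 3, T–V 4] → take V–W (3); add W.
Step 2: frontier [T–V 4, Q–W 17, U–W 17] → take T–V (4); add T.
Step 3: frontier [P–T 2, S–T 3, Q–W 17, U–W 17] → take P–T (2); add P.
Step 4: frontier [P–R 5, P–S 6, S–T 3, Q–W 17, U–W 17] → take S–T (3); add S.
Step 5: frontier [P–R 5, Q–S 8, R–S 10, S–X 15, Q–W 17, U–W 17] → take P–R (5); add R.
Step 6: frontier [Q–S 8, S–X 15, Q–W 17, U–W 17] → take Q–S (8); add Q.
Step 7: frontier [Q–U 15, S–X 15, U–W 17] → take Q–U (15); add U.
Step 8: frontier [S–X 15] → take S–X (15); add X.
MST edges: V–W, T–V, P–T, S–T, P–R, Q–S, Q–U, S–X; total weight 3+4+2+3+5+8+15+15 = 55.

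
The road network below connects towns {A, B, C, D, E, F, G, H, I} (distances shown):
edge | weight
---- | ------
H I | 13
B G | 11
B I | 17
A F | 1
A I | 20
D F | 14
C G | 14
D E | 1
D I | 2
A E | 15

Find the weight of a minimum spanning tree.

Prim's algorithm from B:
Step 1: cheapest edge leaving the tree is B G (11); add G.
Step 2: cheapest edge leaving the tree is C G (14); add C.
Step 3: cheapest edge leaving the tree is B I (17); add I.
Step 4: cheapest edge leaving the tree is D I (2); add D.
Step 5: cheapest edge leaving the tree is D E (1); add E.
Step 6: cheapest edge leaving the tree is H I (13); add H.
Step 7: cheapest edge leaving the tree is D F (14); add F.
Step 8: cheapest edge leaving the tree is A F (1); add A.
MST edges: B G, C G, B I, D I, D E, H I, D F, A F; total weight 11+14+17+2+1+13+14+1 = 73.

73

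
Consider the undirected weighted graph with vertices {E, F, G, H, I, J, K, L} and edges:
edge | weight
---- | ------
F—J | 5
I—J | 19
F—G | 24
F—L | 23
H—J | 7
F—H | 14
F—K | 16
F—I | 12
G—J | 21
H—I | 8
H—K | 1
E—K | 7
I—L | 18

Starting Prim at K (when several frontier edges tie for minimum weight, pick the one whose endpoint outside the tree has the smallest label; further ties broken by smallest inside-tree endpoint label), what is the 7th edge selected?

Prim's algorithm from K:
Step 1: cheapest edge leaving the tree is H—K (1); add H.
Step 2: cheapest edge leaving the tree is E—K (7); add E.
Step 3: cheapest edge leaving the tree is H—J (7); add J.
Step 4: cheapest edge leaving the tree is F—J (5); add F.
Step 5: cheapest edge leaving the tree is H—I (8); add I.
Step 6: cheapest edge leaving the tree is I—L (18); add L.
Step 7: cheapest edge leaving the tree is G—J (21); add G.
The 7th edge added is G—J.

G-J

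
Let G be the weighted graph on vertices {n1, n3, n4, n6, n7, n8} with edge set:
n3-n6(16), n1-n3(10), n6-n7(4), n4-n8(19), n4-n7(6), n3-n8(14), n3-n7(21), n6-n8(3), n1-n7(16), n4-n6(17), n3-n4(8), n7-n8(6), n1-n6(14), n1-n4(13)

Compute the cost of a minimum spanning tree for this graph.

31

Kruskal's algorithm — process edges by increasing weight (ties by edge label):
n6-n8 (3): add. Components now {n7} {n1} {n6,n8} {n3} {n4}
n6-n7 (4): add. Components now {n6,n7,n8} {n1} {n3} {n4}
n4-n7 (6): add. Components now {n4,n6,n7,n8} {n1} {n3}
n7-n8 (6): skip — n7 and n8 already connected.
n3-n4 (8): add. Components now {n3,n4,n6,n7,n8} {n1}
n1-n3 (10): add. Components now {n1,n3,n4,n6,n7,n8}
MST edges: n6-n8, n6-n7, n4-n7, n3-n4, n1-n3; total weight 3+4+6+8+10 = 31.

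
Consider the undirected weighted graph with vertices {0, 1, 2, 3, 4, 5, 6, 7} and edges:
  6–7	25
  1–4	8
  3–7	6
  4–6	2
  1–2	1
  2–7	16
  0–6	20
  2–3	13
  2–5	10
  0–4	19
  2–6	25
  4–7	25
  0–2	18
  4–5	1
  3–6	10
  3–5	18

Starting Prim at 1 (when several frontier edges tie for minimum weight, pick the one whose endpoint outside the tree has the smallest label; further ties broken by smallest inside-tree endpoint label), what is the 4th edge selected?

Prim's algorithm from 1:
Step 1: cheapest edge leaving the tree is 1–2 (1); add 2.
Step 2: cheapest edge leaving the tree is 1–4 (8); add 4.
Step 3: cheapest edge leaving the tree is 4–5 (1); add 5.
Step 4: cheapest edge leaving the tree is 4–6 (2); add 6.
Step 5: cheapest edge leaving the tree is 3–6 (10); add 3.
Step 6: cheapest edge leaving the tree is 3–7 (6); add 7.
Step 7: cheapest edge leaving the tree is 0–2 (18); add 0.
The 4th edge added is 4–6.

4-6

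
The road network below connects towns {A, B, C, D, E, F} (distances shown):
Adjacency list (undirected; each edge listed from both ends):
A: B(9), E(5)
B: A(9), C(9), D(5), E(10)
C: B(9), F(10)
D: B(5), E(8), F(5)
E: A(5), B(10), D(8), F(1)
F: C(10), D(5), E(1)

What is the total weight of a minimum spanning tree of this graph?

25

Prim, starting at A.
Step 1: frontier [A–E 5, A–B 9] → take A–E (5); add E.
Step 2: frontier [A–B 9, E–F 1, D–E 8, B–E 10] → take E–F (1); add F.
Step 3: frontier [A–B 9, D–E 8, B–E 10, D–F 5, C–F 10] → take D–F (5); add D.
Step 4: frontier [A–B 9, B–D 5, B–E 10, C–F 10] → take B–D (5); add B.
Step 5: frontier [B–C 9, C–F 10] → take B–C (9); add C.
MST edges: A–E, E–F, D–F, B–D, B–C; total weight 5+1+5+5+9 = 25.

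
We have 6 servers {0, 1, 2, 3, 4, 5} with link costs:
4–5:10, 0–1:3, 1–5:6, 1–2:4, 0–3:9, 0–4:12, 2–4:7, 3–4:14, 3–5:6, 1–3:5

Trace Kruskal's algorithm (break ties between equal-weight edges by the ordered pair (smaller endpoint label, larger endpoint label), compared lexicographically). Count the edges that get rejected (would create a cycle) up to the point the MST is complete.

1

Sort edges by weight, then run Kruskal:
0–1 (3): add — endpoints in different components.
1–2 (4): add — endpoints in different components.
1–3 (5): add — endpoints in different components.
1–5 (6): add — endpoints in different components.
3–5 (6): skip — 3 and 5 already connected.
2–4 (7): add — endpoints in different components.
Edges rejected before the tree was complete: 1.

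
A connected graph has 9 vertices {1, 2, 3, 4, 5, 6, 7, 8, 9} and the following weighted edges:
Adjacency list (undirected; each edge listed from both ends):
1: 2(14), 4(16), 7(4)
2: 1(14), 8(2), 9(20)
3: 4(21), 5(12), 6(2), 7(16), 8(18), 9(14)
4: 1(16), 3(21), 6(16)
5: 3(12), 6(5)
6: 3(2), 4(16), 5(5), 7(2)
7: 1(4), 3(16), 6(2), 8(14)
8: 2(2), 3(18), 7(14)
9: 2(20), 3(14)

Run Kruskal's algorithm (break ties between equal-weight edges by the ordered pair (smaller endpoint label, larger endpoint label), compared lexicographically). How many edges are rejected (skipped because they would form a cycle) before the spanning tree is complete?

2

Kruskal's algorithm — process edges by increasing weight (ties by edge label):
2—8 (2): add — endpoints in different components.
3—6 (2): add — endpoints in different components.
6—7 (2): add — endpoints in different components.
1—7 (4): add — endpoints in different components.
5—6 (5): add — endpoints in different components.
3—5 (12): skip — 3 and 5 already connected.
1—2 (14): add — endpoints in different components.
3—9 (14): add — endpoints in different components.
7—8 (14): skip — 7 and 8 already connected.
1—4 (16): add — endpoints in different components.
Edges rejected before the tree was complete: 2.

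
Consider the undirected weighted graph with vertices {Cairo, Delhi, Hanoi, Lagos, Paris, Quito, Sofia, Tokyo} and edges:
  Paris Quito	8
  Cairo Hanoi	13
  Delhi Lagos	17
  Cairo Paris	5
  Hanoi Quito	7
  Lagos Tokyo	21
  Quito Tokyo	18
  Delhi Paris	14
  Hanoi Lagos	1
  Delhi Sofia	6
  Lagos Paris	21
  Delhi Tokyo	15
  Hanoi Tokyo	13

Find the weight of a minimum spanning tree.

54

Kruskal: consider edges lightest-first.
Hanoi Lagos (1): add — endpoints in different components.
Cairo Paris (5): add — endpoints in different components.
Delhi Sofia (6): add — endpoints in different components.
Hanoi Quito (7): add — endpoints in different components.
Paris Quito (8): add — endpoints in different components.
Cairo Hanoi (13): skip — Cairo and Hanoi already connected.
Hanoi Tokyo (13): add — endpoints in different components.
Delhi Paris (14): add — endpoints in different components.
MST edges: Hanoi Lagos, Cairo Paris, Delhi Sofia, Hanoi Quito, Paris Quito, Hanoi Tokyo, Delhi Paris; total weight 1+5+6+7+8+13+14 = 54.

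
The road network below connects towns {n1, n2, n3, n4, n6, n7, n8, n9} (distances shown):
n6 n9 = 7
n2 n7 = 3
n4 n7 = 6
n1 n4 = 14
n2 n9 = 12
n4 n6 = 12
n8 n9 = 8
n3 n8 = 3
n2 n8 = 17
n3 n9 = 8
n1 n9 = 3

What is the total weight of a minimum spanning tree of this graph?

42

Kruskal: consider edges lightest-first.
n1 n9 (3): add — endpoints in different components.
n2 n7 (3): add — endpoints in different components.
n3 n8 (3): add — endpoints in different components.
n4 n7 (6): add — endpoints in different components.
n6 n9 (7): add — endpoints in different components.
n3 n9 (8): add — endpoints in different components.
n8 n9 (8): skip — n8 and n9 already connected.
n2 n9 (12): add — endpoints in different components.
MST edges: n1 n9, n2 n7, n3 n8, n4 n7, n6 n9, n3 n9, n2 n9; total weight 3+3+3+6+7+8+12 = 42.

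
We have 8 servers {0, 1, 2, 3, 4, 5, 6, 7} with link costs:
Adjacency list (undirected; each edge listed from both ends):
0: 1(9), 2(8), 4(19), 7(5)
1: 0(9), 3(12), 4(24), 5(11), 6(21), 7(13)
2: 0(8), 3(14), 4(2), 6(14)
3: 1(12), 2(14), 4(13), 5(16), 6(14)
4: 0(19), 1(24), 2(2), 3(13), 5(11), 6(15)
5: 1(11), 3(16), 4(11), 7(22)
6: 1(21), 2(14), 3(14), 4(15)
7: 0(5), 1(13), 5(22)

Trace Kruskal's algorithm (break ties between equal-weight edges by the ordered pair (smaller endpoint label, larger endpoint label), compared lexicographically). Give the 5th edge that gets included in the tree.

Sort edges by weight, then run Kruskal:
2-4 (2): add — endpoints in different components.
0-7 (5): add — endpoints in different components.
0-2 (8): add — endpoints in different components.
0-1 (9): add — endpoints in different components.
1-5 (11): add — endpoints in different components.
4-5 (11): skip — 4 and 5 already connected.
1-3 (12): add — endpoints in different components.
1-7 (13): skip — 1 and 7 already connected.
3-4 (13): skip — 3 and 4 already connected.
2-3 (14): skip — 2 and 3 already connected.
2-6 (14): add — endpoints in different components.
The 5th edge added is 1-5.

1-5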